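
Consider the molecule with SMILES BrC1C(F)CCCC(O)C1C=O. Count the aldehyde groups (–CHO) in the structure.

The aldehyde motif appears at heavy-atom position 11 in the SMILES.
Other groups present: 1 hydroxyl.
Aldehyde count: 1.

1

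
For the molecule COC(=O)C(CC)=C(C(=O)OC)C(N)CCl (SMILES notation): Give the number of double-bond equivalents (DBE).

3

Molecular formula: C10H16ClNO4.
DoU = (2C + 2 + N − H − X) / 2, where X is the halogen count and O/S are ignored.
    = (2·10 + 2 + 1 − 16 − 1) / 2 = 6 / 2 = 3.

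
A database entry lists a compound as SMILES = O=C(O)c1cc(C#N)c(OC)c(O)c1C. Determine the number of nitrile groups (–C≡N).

1

The nitrile motif appears at heavy-atom position 7 in the SMILES.
Other groups present: 1 carboxylic acid, 1 ether, 1 hydroxyl.
Nitrile count: 1.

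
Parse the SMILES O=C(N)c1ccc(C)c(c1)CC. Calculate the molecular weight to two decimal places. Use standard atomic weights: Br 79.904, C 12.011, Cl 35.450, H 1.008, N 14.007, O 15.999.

First, the molecular formula is C10H13NO (counting implicit H from valence).
  C: 10 × 12.011 = 120.110
  H: 13 × 1.008 = 13.104
  N: 1 × 14.007 = 14.007
  O: 1 × 15.999 = 15.999
Sum: 10×12.011 + 13×1.008 + 1×14.007 + 1×15.999 = 163.220 → 163.22 g/mol.

163.22 g/mol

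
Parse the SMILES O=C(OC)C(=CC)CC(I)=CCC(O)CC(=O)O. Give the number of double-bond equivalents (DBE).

4

Molecular formula: C12H17IO5.
DoU = (2C + 2 + N − H − X) / 2, where X is the halogen count and O/S are ignored.
    = (2·12 + 2 + 0 − 17 − 1) / 2 = 8 / 2 = 4.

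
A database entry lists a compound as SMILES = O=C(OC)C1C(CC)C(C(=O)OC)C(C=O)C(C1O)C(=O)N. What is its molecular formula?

C14H21NO7

Walk through each heavy atom and fill implicit hydrogens from standard valence (C 4, N 3, O 2, S 2, halogen 1):
  atom 1: O, bond orders sum to 2 (valence 2) → 0 H
  atom 2: C, bond orders sum to 4 (valence 4) → 0 H
  atom 3: O, bond orders sum to 2 (valence 2) → 0 H
  atom 4: C, bond orders sum to 1 (valence 4) → 3 H
  atom 5: C, bond orders sum to 3 (valence 4) → 1 H
  atom 6: C, bond orders sum to 3 (valence 4) → 1 H
  atom 7: C, bond orders sum to 2 (valence 4) → 2 H
  atom 8: C, bond orders sum to 1 (valence 4) → 3 H
  atom 9: C, bond orders sum to 3 (valence 4) → 1 H
  atom 10: C, bond orders sum to 4 (valence 4) → 0 H
  atom 11: O, bond orders sum to 2 (valence 2) → 0 H
  atom 12: O, bond orders sum to 2 (valence 2) → 0 H
  atom 13: C, bond orders sum to 1 (valence 4) → 3 H
  atom 14: C, bond orders sum to 3 (valence 4) → 1 H
  atom 15: C, bond orders sum to 3 (valence 4) → 1 H
  atom 16: O, bond orders sum to 2 (valence 2) → 0 H
  atom 17: C, bond orders sum to 3 (valence 4) → 1 H
  atom 18: C, bond orders sum to 3 (valence 4) → 1 H
  atom 19: O, bond orders sum to 1 (valence 2) → 1 H
  atom 20: C, bond orders sum to 4 (valence 4) → 0 H
  atom 21: O, bond orders sum to 2 (valence 2) → 0 H
  atom 22: N, bond orders sum to 1 (valence 3) → 2 H
Totals → C:14, H:21, N:1, O:7.
In Hill order: C14H21NO7.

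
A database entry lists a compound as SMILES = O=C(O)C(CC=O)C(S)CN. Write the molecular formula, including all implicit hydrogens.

Walk through each heavy atom and fill implicit hydrogens from standard valence (C 4, N 3, O 2, S 2, halogen 1):
  atom 1: O, bond orders sum to 2 (valence 2) → 0 H
  atom 2: C, bond orders sum to 4 (valence 4) → 0 H
  atom 3: O, bond orders sum to 1 (valence 2) → 1 H
  atom 4: C, bond orders sum to 3 (valence 4) → 1 H
  atom 5: C, bond orders sum to 2 (valence 4) → 2 H
  atom 6: C, bond orders sum to 3 (valence 4) → 1 H
  atom 7: O, bond orders sum to 2 (valence 2) → 0 H
  atom 8: C, bond orders sum to 3 (valence 4) → 1 H
  atom 9: S, bond orders sum to 1 (valence 2) → 1 H
  atom 10: C, bond orders sum to 2 (valence 4) → 2 H
  atom 11: N, bond orders sum to 1 (valence 3) → 2 H
Totals → C:6, H:11, N:1, O:3, S:1.
In Hill order: C6H11NO3S.

C6H11NO3S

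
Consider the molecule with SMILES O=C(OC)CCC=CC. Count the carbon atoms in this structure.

7

Count every carbon token in the SMILES (each C, including those in ring-closure positions and inside branches).
Carbon count: 7.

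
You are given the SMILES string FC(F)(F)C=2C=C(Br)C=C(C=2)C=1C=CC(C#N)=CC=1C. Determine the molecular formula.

C15H9BrF3N

Walk through each heavy atom and fill implicit hydrogens from standard valence (C 4, N 3, O 2, S 2, halogen 1):
  atom 1: F (halogen, monovalent) → 0 H
  atom 2: C, bond orders sum to 4 (valence 4) → 0 H
  atom 3: F (halogen, monovalent) → 0 H
  atom 4: F (halogen, monovalent) → 0 H
  atom 5: C, bond orders sum to 4 (valence 4) → 0 H
  atom 6: C, bond orders sum to 3 (valence 4) → 1 H
  atom 7: C, bond orders sum to 4 (valence 4) → 0 H
  atom 8: Br (halogen, monovalent) → 0 H
  atom 9: C, bond orders sum to 3 (valence 4) → 1 H
  atom 10: C, bond orders sum to 4 (valence 4) → 0 H
  atom 11: C, bond orders sum to 3 (valence 4) → 1 H
  atom 12: C, bond orders sum to 4 (valence 4) → 0 H
  atom 13: C, bond orders sum to 3 (valence 4) → 1 H
  atom 14: C, bond orders sum to 3 (valence 4) → 1 H
  atom 15: C, bond orders sum to 4 (valence 4) → 0 H
  atom 16: C, bond orders sum to 4 (valence 4) → 0 H
  atom 17: N, bond orders sum to 3 (valence 3) → 0 H
  atom 18: C, bond orders sum to 3 (valence 4) → 1 H
  atom 19: C, bond orders sum to 4 (valence 4) → 0 H
  atom 20: C, bond orders sum to 1 (valence 4) → 3 H
Totals → C:15, H:9, Br:1, F:3, N:1.
In Hill order: C15H9BrF3N.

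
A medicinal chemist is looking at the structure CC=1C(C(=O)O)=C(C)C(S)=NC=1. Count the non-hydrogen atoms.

12

Every atom symbol written in the SMILES (organic subset) is one heavy atom; implicit H are not written.
Heavy atoms by element → C:8, N:1, O:2, S:1.
Total: 12.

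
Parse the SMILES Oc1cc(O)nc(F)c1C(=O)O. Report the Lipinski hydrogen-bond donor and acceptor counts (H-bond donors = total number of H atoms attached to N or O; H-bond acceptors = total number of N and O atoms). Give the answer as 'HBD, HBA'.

Donors: find every N or O and count the H atoms it carries.
  atom 1 (O): bond orders sum to 1 → 1 H
  atom 5 (O): bond orders sum to 1 → 1 H
  atom 6 (N): bond orders sum to 3 → 0 H
  atom 11 (O): bond orders sum to 2 → 0 H
  atom 12 (O): bond orders sum to 1 → 1 H
Lipinski HBD = 3.
Acceptors: N atoms = 1, O atoms = 4 → HBA = 5.

3, 5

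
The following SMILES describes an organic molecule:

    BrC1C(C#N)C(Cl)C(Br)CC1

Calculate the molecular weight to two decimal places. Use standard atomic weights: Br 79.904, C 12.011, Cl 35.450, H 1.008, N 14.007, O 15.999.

First, the molecular formula is C7H8Br2ClN (counting implicit H from valence).
  Br: 2 × 79.904 = 159.808
  C: 7 × 12.011 = 84.077
  Cl: 1 × 35.450 = 35.450
  H: 8 × 1.008 = 8.064
  N: 1 × 14.007 = 14.007
Sum: 2×79.904 + 7×12.011 + 1×35.450 + 8×1.008 + 1×14.007 = 301.406 → 301.41 g/mol.

301.41 g/mol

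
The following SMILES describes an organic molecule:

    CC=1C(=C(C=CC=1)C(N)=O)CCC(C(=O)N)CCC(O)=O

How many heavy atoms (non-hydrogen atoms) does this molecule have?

Every atom symbol written in the SMILES (organic subset) is one heavy atom; implicit H are not written.
Heavy atoms by element → C:15, N:2, O:4.
Total: 21.

21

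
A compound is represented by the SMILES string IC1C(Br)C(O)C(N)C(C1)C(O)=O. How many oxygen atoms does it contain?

3

Scan the SMILES for O atoms (remember two-letter symbols like Cl and Br are single atoms).
Oxygen count: 3.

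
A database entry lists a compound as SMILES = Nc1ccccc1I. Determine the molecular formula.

C6H6IN

Walk through each heavy atom and fill implicit hydrogens from standard valence (C 4, N 3, O 2, S 2, halogen 1); for lowercase aromatic atoms, an aromatic c carries 1 H when it has two neighbours and 0 H with three, and aromatic n carries 0 H:
  atom 1: N, bond orders sum to 1 (valence 3) → 2 H
  atom 2: aromatic c, 3 neighbours → 0 H
  atom 3: aromatic c, 2 neighbours → 1 H
  atom 4: aromatic c, 2 neighbours → 1 H
  atom 5: aromatic c, 2 neighbours → 1 H
  atom 6: aromatic c, 2 neighbours → 1 H
  atom 7: aromatic c, 3 neighbours → 0 H
  atom 8: I (halogen, monovalent) → 0 H
Totals → C:6, H:6, I:1, N:1.
In Hill order: C6H6IN.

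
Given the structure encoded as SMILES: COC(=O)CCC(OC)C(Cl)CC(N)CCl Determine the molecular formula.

Walk through each heavy atom and fill implicit hydrogens from standard valence (C 4, N 3, O 2, S 2, halogen 1):
  atom 1: C, bond orders sum to 1 (valence 4) → 3 H
  atom 2: O, bond orders sum to 2 (valence 2) → 0 H
  atom 3: C, bond orders sum to 4 (valence 4) → 0 H
  atom 4: O, bond orders sum to 2 (valence 2) → 0 H
  atom 5: C, bond orders sum to 2 (valence 4) → 2 H
  atom 6: C, bond orders sum to 2 (valence 4) → 2 H
  atom 7: C, bond orders sum to 3 (valence 4) → 1 H
  atom 8: O, bond orders sum to 2 (valence 2) → 0 H
  atom 9: C, bond orders sum to 1 (valence 4) → 3 H
  atom 10: C, bond orders sum to 3 (valence 4) → 1 H
  atom 11: Cl (halogen, monovalent) → 0 H
  atom 12: C, bond orders sum to 2 (valence 4) → 2 H
  atom 13: C, bond orders sum to 3 (valence 4) → 1 H
  atom 14: N, bond orders sum to 1 (valence 3) → 2 H
  atom 15: C, bond orders sum to 2 (valence 4) → 2 H
  atom 16: Cl (halogen, monovalent) → 0 H
Totals → C:10, H:19, Cl:2, N:1, O:3.
In Hill order: C10H19Cl2NO3.

C10H19Cl2NO3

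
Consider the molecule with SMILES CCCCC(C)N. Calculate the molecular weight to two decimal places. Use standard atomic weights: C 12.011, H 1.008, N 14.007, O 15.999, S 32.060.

101.19 g/mol

First, the molecular formula is C6H15N (counting implicit H from valence).
  C: 6 × 12.011 = 72.066
  H: 15 × 1.008 = 15.120
  N: 1 × 14.007 = 14.007
Sum: 6×12.011 + 15×1.008 + 1×14.007 = 101.193 → 101.19 g/mol.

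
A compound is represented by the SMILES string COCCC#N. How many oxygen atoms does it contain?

1

Scan the SMILES for O atoms (remember two-letter symbols like Cl and Br are single atoms).
Oxygen count: 1.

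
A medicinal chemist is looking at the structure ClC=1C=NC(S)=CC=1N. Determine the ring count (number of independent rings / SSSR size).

In SMILES, each pair of matching ring-closure digits denotes one ring-closing bond; the number of such bonds equals the number of independent rings.
Ring-closure bonds here: 1.

1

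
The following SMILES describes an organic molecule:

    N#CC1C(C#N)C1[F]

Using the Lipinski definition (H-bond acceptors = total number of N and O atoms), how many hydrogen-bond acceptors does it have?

2

N atoms: 2; O atoms: 0.
Lipinski HBA = 2 + 0 = 2.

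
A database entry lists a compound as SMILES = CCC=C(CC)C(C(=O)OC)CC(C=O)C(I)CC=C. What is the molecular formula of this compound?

C16H25IO3

Walk through each heavy atom and fill implicit hydrogens from standard valence (C 4, N 3, O 2, S 2, halogen 1):
  atom 1: C, bond orders sum to 1 (valence 4) → 3 H
  atom 2: C, bond orders sum to 2 (valence 4) → 2 H
  atom 3: C, bond orders sum to 3 (valence 4) → 1 H
  atom 4: C, bond orders sum to 4 (valence 4) → 0 H
  atom 5: C, bond orders sum to 2 (valence 4) → 2 H
  atom 6: C, bond orders sum to 1 (valence 4) → 3 H
  atom 7: C, bond orders sum to 3 (valence 4) → 1 H
  atom 8: C, bond orders sum to 4 (valence 4) → 0 H
  atom 9: O, bond orders sum to 2 (valence 2) → 0 H
  atom 10: O, bond orders sum to 2 (valence 2) → 0 H
  atom 11: C, bond orders sum to 1 (valence 4) → 3 H
  atom 12: C, bond orders sum to 2 (valence 4) → 2 H
  atom 13: C, bond orders sum to 3 (valence 4) → 1 H
  atom 14: C, bond orders sum to 3 (valence 4) → 1 H
  atom 15: O, bond orders sum to 2 (valence 2) → 0 H
  atom 16: C, bond orders sum to 3 (valence 4) → 1 H
  atom 17: I (halogen, monovalent) → 0 H
  atom 18: C, bond orders sum to 2 (valence 4) → 2 H
  atom 19: C, bond orders sum to 3 (valence 4) → 1 H
  atom 20: C, bond orders sum to 2 (valence 4) → 2 H
Totals → C:16, H:25, I:1, O:3.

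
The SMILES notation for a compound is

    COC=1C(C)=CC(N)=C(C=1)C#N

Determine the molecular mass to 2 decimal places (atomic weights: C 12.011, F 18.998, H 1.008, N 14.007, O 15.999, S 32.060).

First, the molecular formula is C9H10N2O (counting implicit H from valence).
  C: 9 × 12.011 = 108.099
  H: 10 × 1.008 = 10.080
  N: 2 × 14.007 = 28.014
  O: 1 × 15.999 = 15.999
Sum: 9×12.011 + 10×1.008 + 2×14.007 + 1×15.999 = 162.192 → 162.19 g/mol.

162.19 g/mol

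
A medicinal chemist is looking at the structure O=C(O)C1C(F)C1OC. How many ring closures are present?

1

In SMILES, each pair of matching ring-closure digits denotes one ring-closing bond; the number of such bonds equals the number of independent rings.
Ring-closure bonds here: 1.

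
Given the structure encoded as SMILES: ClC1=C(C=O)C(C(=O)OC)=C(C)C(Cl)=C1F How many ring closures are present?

In SMILES, each pair of matching ring-closure digits denotes one ring-closing bond; the number of such bonds equals the number of independent rings.
Ring-closure bonds here: 1.

1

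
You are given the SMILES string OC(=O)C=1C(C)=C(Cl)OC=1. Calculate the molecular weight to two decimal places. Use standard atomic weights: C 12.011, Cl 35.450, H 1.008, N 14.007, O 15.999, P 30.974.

First, the molecular formula is C6H5ClO3 (counting implicit H from valence).
  C: 6 × 12.011 = 72.066
  Cl: 1 × 35.450 = 35.450
  H: 5 × 1.008 = 5.040
  O: 3 × 15.999 = 47.997
Sum: 6×12.011 + 1×35.450 + 5×1.008 + 3×15.999 = 160.553 → 160.55 g/mol.

160.55 g/mol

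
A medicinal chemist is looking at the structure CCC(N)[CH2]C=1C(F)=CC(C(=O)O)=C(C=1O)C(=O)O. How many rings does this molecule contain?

1

In SMILES, each pair of matching ring-closure digits denotes one ring-closing bond; the number of such bonds equals the number of independent rings.
Ring-closure bonds here: 1.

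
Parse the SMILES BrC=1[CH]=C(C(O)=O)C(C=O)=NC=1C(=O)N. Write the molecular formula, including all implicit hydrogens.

C8H5BrN2O4

Walk through each heavy atom and fill implicit hydrogens from standard valence (C 4, N 3, O 2, S 2, halogen 1):
  atom 1: Br (halogen, monovalent) → 0 H
  atom 2: C, bond orders sum to 4 (valence 4) → 0 H
  atom 3: C with explicit H count 1
  atom 4: C, bond orders sum to 4 (valence 4) → 0 H
  atom 5: C, bond orders sum to 4 (valence 4) → 0 H
  atom 6: O, bond orders sum to 1 (valence 2) → 1 H
  atom 7: O, bond orders sum to 2 (valence 2) → 0 H
  atom 8: C, bond orders sum to 4 (valence 4) → 0 H
  atom 9: C, bond orders sum to 3 (valence 4) → 1 H
  atom 10: O, bond orders sum to 2 (valence 2) → 0 H
  atom 11: N, bond orders sum to 3 (valence 3) → 0 H
  atom 12: C, bond orders sum to 4 (valence 4) → 0 H
  atom 13: C, bond orders sum to 4 (valence 4) → 0 H
  atom 14: O, bond orders sum to 2 (valence 2) → 0 H
  atom 15: N, bond orders sum to 1 (valence 3) → 2 H
Totals → C:8, H:5, Br:1, N:2, O:4.
In Hill order: C8H5BrN2O4.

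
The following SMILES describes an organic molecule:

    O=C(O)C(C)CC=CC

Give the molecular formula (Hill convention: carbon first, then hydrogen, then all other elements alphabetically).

C7H12O2

Walk through each heavy atom and fill implicit hydrogens from standard valence (C 4, N 3, O 2, S 2, halogen 1):
  atom 1: O, bond orders sum to 2 (valence 2) → 0 H
  atom 2: C, bond orders sum to 4 (valence 4) → 0 H
  atom 3: O, bond orders sum to 1 (valence 2) → 1 H
  atom 4: C, bond orders sum to 3 (valence 4) → 1 H
  atom 5: C, bond orders sum to 1 (valence 4) → 3 H
  atom 6: C, bond orders sum to 2 (valence 4) → 2 H
  atom 7: C, bond orders sum to 3 (valence 4) → 1 H
  atom 8: C, bond orders sum to 3 (valence 4) → 1 H
  atom 9: C, bond orders sum to 1 (valence 4) → 3 H
Totals → C:7, H:12, O:2.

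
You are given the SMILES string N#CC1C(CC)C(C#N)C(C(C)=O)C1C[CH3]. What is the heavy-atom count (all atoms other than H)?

16

Every atom symbol written in the SMILES (organic subset) is one heavy atom; implicit H are not written.
Heavy atoms by element → C:13, N:2, O:1.
Total: 16.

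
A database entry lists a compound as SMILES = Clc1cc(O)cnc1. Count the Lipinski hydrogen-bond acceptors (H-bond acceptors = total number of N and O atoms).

2

N atoms: 1; O atoms: 1.
Lipinski HBA = 1 + 1 = 2.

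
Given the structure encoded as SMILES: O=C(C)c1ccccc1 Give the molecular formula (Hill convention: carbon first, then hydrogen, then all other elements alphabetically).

Walk through each heavy atom and fill implicit hydrogens from standard valence (C 4, N 3, O 2, S 2, halogen 1); for lowercase aromatic atoms, an aromatic c carries 1 H when it has two neighbours and 0 H with three, and aromatic n carries 0 H:
  atom 1: O, bond orders sum to 2 (valence 2) → 0 H
  atom 2: C, bond orders sum to 4 (valence 4) → 0 H
  atom 3: C, bond orders sum to 1 (valence 4) → 3 H
  atom 4: aromatic c, 3 neighbours → 0 H
  atom 5: aromatic c, 2 neighbours → 1 H
  atom 6: aromatic c, 2 neighbours → 1 H
  atom 7: aromatic c, 2 neighbours → 1 H
  atom 8: aromatic c, 2 neighbours → 1 H
  atom 9: aromatic c, 2 neighbours → 1 H
Totals → C:8, H:8, O:1.

C8H8O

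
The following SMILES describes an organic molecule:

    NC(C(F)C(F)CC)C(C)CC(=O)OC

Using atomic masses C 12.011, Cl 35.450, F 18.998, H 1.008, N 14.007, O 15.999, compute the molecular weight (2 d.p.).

223.26 g/mol

First, the molecular formula is C10H19F2NO2 (counting implicit H from valence).
  C: 10 × 12.011 = 120.110
  F: 2 × 18.998 = 37.996
  H: 19 × 1.008 = 19.152
  N: 1 × 14.007 = 14.007
  O: 2 × 15.999 = 31.998
Sum: 10×12.011 + 2×18.998 + 19×1.008 + 1×14.007 + 2×15.999 = 223.263 → 223.26 g/mol.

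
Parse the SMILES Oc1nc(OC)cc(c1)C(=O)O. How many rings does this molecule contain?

In SMILES, each pair of matching ring-closure digits denotes one ring-closing bond; the number of such bonds equals the number of independent rings.
Ring-closure bonds here: 1.

1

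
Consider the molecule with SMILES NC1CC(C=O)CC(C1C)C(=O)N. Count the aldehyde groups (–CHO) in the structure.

The aldehyde motif appears at heavy-atom position 5 in the SMILES.
Other groups present: 1 amide, 1 primary amine.
Aldehyde count: 1.

1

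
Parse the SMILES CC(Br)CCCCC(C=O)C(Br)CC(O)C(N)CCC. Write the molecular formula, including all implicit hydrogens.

Walk through each heavy atom and fill implicit hydrogens from standard valence (C 4, N 3, O 2, S 2, halogen 1):
  atom 1: C, bond orders sum to 1 (valence 4) → 3 H
  atom 2: C, bond orders sum to 3 (valence 4) → 1 H
  atom 3: Br (halogen, monovalent) → 0 H
  atom 4: C, bond orders sum to 2 (valence 4) → 2 H
  atom 5: C, bond orders sum to 2 (valence 4) → 2 H
  atom 6: C, bond orders sum to 2 (valence 4) → 2 H
  atom 7: C, bond orders sum to 2 (valence 4) → 2 H
  atom 8: C, bond orders sum to 3 (valence 4) → 1 H
  atom 9: C, bond orders sum to 3 (valence 4) → 1 H
  atom 10: O, bond orders sum to 2 (valence 2) → 0 H
  atom 11: C, bond orders sum to 3 (valence 4) → 1 H
  atom 12: Br (halogen, monovalent) → 0 H
  atom 13: C, bond orders sum to 2 (valence 4) → 2 H
  atom 14: C, bond orders sum to 3 (valence 4) → 1 H
  atom 15: O, bond orders sum to 1 (valence 2) → 1 H
  atom 16: C, bond orders sum to 3 (valence 4) → 1 H
  atom 17: N, bond orders sum to 1 (valence 3) → 2 H
  atom 18: C, bond orders sum to 2 (valence 4) → 2 H
  atom 19: C, bond orders sum to 2 (valence 4) → 2 H
  atom 20: C, bond orders sum to 1 (valence 4) → 3 H
Totals → C:15, H:29, Br:2, N:1, O:2.

C15H29Br2NO2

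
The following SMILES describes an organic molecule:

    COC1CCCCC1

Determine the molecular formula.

Walk through each heavy atom and fill implicit hydrogens from standard valence (C 4, N 3, O 2, S 2, halogen 1):
  atom 1: C, bond orders sum to 1 (valence 4) → 3 H
  atom 2: O, bond orders sum to 2 (valence 2) → 0 H
  atom 3: C, bond orders sum to 3 (valence 4) → 1 H
  atom 4: C, bond orders sum to 2 (valence 4) → 2 H
  atom 5: C, bond orders sum to 2 (valence 4) → 2 H
  atom 6: C, bond orders sum to 2 (valence 4) → 2 H
  atom 7: C, bond orders sum to 2 (valence 4) → 2 H
  atom 8: C, bond orders sum to 2 (valence 4) → 2 H
Totals → C:7, H:14, O:1.
In Hill order: C7H14O.

C7H14O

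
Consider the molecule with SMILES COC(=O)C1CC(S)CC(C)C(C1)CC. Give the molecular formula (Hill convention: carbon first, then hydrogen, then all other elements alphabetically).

C12H22O2S

Walk through each heavy atom and fill implicit hydrogens from standard valence (C 4, N 3, O 2, S 2, halogen 1):
  atom 1: C, bond orders sum to 1 (valence 4) → 3 H
  atom 2: O, bond orders sum to 2 (valence 2) → 0 H
  atom 3: C, bond orders sum to 4 (valence 4) → 0 H
  atom 4: O, bond orders sum to 2 (valence 2) → 0 H
  atom 5: C, bond orders sum to 3 (valence 4) → 1 H
  atom 6: C, bond orders sum to 2 (valence 4) → 2 H
  atom 7: C, bond orders sum to 3 (valence 4) → 1 H
  atom 8: S, bond orders sum to 1 (valence 2) → 1 H
  atom 9: C, bond orders sum to 2 (valence 4) → 2 H
  atom 10: C, bond orders sum to 3 (valence 4) → 1 H
  atom 11: C, bond orders sum to 1 (valence 4) → 3 H
  atom 12: C, bond orders sum to 3 (valence 4) → 1 H
  atom 13: C, bond orders sum to 2 (valence 4) → 2 H
  atom 14: C, bond orders sum to 2 (valence 4) → 2 H
  atom 15: C, bond orders sum to 1 (valence 4) → 3 H
Totals → C:12, H:22, O:2, S:1.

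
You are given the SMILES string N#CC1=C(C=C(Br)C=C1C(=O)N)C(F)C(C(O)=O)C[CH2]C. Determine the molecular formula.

C14H14BrFN2O3

Walk through each heavy atom and fill implicit hydrogens from standard valence (C 4, N 3, O 2, S 2, halogen 1):
  atom 1: N, bond orders sum to 3 (valence 3) → 0 H
  atom 2: C, bond orders sum to 4 (valence 4) → 0 H
  atom 3: C, bond orders sum to 4 (valence 4) → 0 H
  atom 4: C, bond orders sum to 4 (valence 4) → 0 H
  atom 5: C, bond orders sum to 3 (valence 4) → 1 H
  atom 6: C, bond orders sum to 4 (valence 4) → 0 H
  atom 7: Br (halogen, monovalent) → 0 H
  atom 8: C, bond orders sum to 3 (valence 4) → 1 H
  atom 9: C, bond orders sum to 4 (valence 4) → 0 H
  atom 10: C, bond orders sum to 4 (valence 4) → 0 H
  atom 11: O, bond orders sum to 2 (valence 2) → 0 H
  atom 12: N, bond orders sum to 1 (valence 3) → 2 H
  atom 13: C, bond orders sum to 3 (valence 4) → 1 H
  atom 14: F (halogen, monovalent) → 0 H
  atom 15: C, bond orders sum to 3 (valence 4) → 1 H
  atom 16: C, bond orders sum to 4 (valence 4) → 0 H
  atom 17: O, bond orders sum to 1 (valence 2) → 1 H
  atom 18: O, bond orders sum to 2 (valence 2) → 0 H
  atom 19: C, bond orders sum to 2 (valence 4) → 2 H
  atom 20: C with explicit H count 2
  atom 21: C, bond orders sum to 1 (valence 4) → 3 H
Totals → C:14, H:14, Br:1, F:1, N:2, O:3.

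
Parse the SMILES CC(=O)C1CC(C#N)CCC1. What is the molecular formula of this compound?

Walk through each heavy atom and fill implicit hydrogens from standard valence (C 4, N 3, O 2, S 2, halogen 1):
  atom 1: C, bond orders sum to 1 (valence 4) → 3 H
  atom 2: C, bond orders sum to 4 (valence 4) → 0 H
  atom 3: O, bond orders sum to 2 (valence 2) → 0 H
  atom 4: C, bond orders sum to 3 (valence 4) → 1 H
  atom 5: C, bond orders sum to 2 (valence 4) → 2 H
  atom 6: C, bond orders sum to 3 (valence 4) → 1 H
  atom 7: C, bond orders sum to 4 (valence 4) → 0 H
  atom 8: N, bond orders sum to 3 (valence 3) → 0 H
  atom 9: C, bond orders sum to 2 (valence 4) → 2 H
  atom 10: C, bond orders sum to 2 (valence 4) → 2 H
  atom 11: C, bond orders sum to 2 (valence 4) → 2 H
Totals → C:9, H:13, N:1, O:1.

C9H13NO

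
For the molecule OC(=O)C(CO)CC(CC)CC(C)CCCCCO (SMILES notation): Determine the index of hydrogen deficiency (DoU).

1

Degree of unsaturation = (number of rings) + (number of π bonds).
Ring closures in the SMILES: 0.
π bonds: 1 double bond (each 1 DoU) → 1 DoU from unsaturation.
Total DoU = 0 + 1 = 1.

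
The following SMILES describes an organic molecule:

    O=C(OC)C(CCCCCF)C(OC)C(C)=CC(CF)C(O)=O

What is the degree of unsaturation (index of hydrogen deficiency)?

3

Molecular formula: C16H26F2O5.
DoU = (2C + 2 + N − H − X) / 2, where X is the halogen count and O/S are ignored.
    = (2·16 + 2 + 0 − 26 − 2) / 2 = 6 / 2 = 3.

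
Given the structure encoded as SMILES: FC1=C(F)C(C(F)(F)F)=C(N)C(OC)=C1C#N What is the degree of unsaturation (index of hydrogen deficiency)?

Molecular formula: C9H5F5N2O.
DoU = (2C + 2 + N − H − X) / 2, where X is the halogen count and O/S are ignored.
    = (2·9 + 2 + 2 − 5 − 5) / 2 = 12 / 2 = 6.

6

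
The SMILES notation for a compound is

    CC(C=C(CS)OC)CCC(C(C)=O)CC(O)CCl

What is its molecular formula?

C14H25ClO3S

Walk through each heavy atom and fill implicit hydrogens from standard valence (C 4, N 3, O 2, S 2, halogen 1):
  atom 1: C, bond orders sum to 1 (valence 4) → 3 H
  atom 2: C, bond orders sum to 3 (valence 4) → 1 H
  atom 3: C, bond orders sum to 3 (valence 4) → 1 H
  atom 4: C, bond orders sum to 4 (valence 4) → 0 H
  atom 5: C, bond orders sum to 2 (valence 4) → 2 H
  atom 6: S, bond orders sum to 1 (valence 2) → 1 H
  atom 7: O, bond orders sum to 2 (valence 2) → 0 H
  atom 8: C, bond orders sum to 1 (valence 4) → 3 H
  atom 9: C, bond orders sum to 2 (valence 4) → 2 H
  atom 10: C, bond orders sum to 2 (valence 4) → 2 H
  atom 11: C, bond orders sum to 3 (valence 4) → 1 H
  atom 12: C, bond orders sum to 4 (valence 4) → 0 H
  atom 13: C, bond orders sum to 1 (valence 4) → 3 H
  atom 14: O, bond orders sum to 2 (valence 2) → 0 H
  atom 15: C, bond orders sum to 2 (valence 4) → 2 H
  atom 16: C, bond orders sum to 3 (valence 4) → 1 H
  atom 17: O, bond orders sum to 1 (valence 2) → 1 H
  atom 18: C, bond orders sum to 2 (valence 4) → 2 H
  atom 19: Cl (halogen, monovalent) → 0 H
Totals → C:14, H:25, Cl:1, O:3, S:1.
In Hill order: C14H25ClO3S.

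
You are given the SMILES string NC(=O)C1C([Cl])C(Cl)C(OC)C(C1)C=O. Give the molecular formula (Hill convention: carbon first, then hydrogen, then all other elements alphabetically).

C9H13Cl2NO3

Walk through each heavy atom and fill implicit hydrogens from standard valence (C 4, N 3, O 2, S 2, halogen 1):
  atom 1: N, bond orders sum to 1 (valence 3) → 2 H
  atom 2: C, bond orders sum to 4 (valence 4) → 0 H
  atom 3: O, bond orders sum to 2 (valence 2) → 0 H
  atom 4: C, bond orders sum to 3 (valence 4) → 1 H
  atom 5: C, bond orders sum to 3 (valence 4) → 1 H
  atom 6: Cl with explicit H count 0
  atom 7: C, bond orders sum to 3 (valence 4) → 1 H
  atom 8: Cl (halogen, monovalent) → 0 H
  atom 9: C, bond orders sum to 3 (valence 4) → 1 H
  atom 10: O, bond orders sum to 2 (valence 2) → 0 H
  atom 11: C, bond orders sum to 1 (valence 4) → 3 H
  atom 12: C, bond orders sum to 3 (valence 4) → 1 H
  atom 13: C, bond orders sum to 2 (valence 4) → 2 H
  atom 14: C, bond orders sum to 3 (valence 4) → 1 H
  atom 15: O, bond orders sum to 2 (valence 2) → 0 H
Totals → C:9, H:13, Cl:2, N:1, O:3.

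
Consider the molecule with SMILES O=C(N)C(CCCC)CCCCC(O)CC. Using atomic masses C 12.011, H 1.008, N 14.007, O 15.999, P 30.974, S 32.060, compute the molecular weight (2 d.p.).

229.36 g/mol

First, the molecular formula is C13H27NO2 (counting implicit H from valence).
  C: 13 × 12.011 = 156.143
  H: 27 × 1.008 = 27.216
  N: 1 × 14.007 = 14.007
  O: 2 × 15.999 = 31.998
Sum: 13×12.011 + 27×1.008 + 1×14.007 + 2×15.999 = 229.364 → 229.36 g/mol.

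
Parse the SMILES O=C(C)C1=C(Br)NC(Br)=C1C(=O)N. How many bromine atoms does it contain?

Scan the SMILES for Br atoms (remember two-letter symbols like Cl and Br are single atoms).
Bromine count: 2.

2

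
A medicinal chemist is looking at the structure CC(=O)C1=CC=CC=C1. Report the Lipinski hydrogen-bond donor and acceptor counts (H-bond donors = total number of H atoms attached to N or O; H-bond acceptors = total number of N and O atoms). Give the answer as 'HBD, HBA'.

0, 1

Donors: find every N or O and count the H atoms it carries.
  atom 3 (O): bond orders sum to 2 → 0 H
Lipinski HBD = 0.
Acceptors: N atoms = 0, O atoms = 1 → HBA = 1.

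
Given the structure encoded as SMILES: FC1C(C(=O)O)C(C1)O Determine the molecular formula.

C5H7FO3

Walk through each heavy atom and fill implicit hydrogens from standard valence (C 4, N 3, O 2, S 2, halogen 1):
  atom 1: F (halogen, monovalent) → 0 H
  atom 2: C, bond orders sum to 3 (valence 4) → 1 H
  atom 3: C, bond orders sum to 3 (valence 4) → 1 H
  atom 4: C, bond orders sum to 4 (valence 4) → 0 H
  atom 5: O, bond orders sum to 2 (valence 2) → 0 H
  atom 6: O, bond orders sum to 1 (valence 2) → 1 H
  atom 7: C, bond orders sum to 3 (valence 4) → 1 H
  atom 8: C, bond orders sum to 2 (valence 4) → 2 H
  atom 9: O, bond orders sum to 1 (valence 2) → 1 H
Totals → C:5, H:7, F:1, O:3.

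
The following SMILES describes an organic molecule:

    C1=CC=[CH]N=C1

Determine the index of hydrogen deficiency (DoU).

4

Degree of unsaturation = (number of rings) + (number of π bonds).
Ring closures in the SMILES: 1.
π bonds: 3 double bonds (each 1 DoU) → 3 DoU from unsaturation.
Total DoU = 1 + 3 = 4.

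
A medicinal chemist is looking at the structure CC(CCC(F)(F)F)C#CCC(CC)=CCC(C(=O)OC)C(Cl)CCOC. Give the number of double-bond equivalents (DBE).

Molecular formula: C20H30ClF3O3.
DoU = (2C + 2 + N − H − X) / 2, where X is the halogen count and O/S are ignored.
    = (2·20 + 2 + 0 − 30 − 4) / 2 = 8 / 2 = 4.

4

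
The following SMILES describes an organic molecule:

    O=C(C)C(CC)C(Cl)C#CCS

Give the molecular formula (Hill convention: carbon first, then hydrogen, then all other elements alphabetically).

Walk through each heavy atom and fill implicit hydrogens from standard valence (C 4, N 3, O 2, S 2, halogen 1):
  atom 1: O, bond orders sum to 2 (valence 2) → 0 H
  atom 2: C, bond orders sum to 4 (valence 4) → 0 H
  atom 3: C, bond orders sum to 1 (valence 4) → 3 H
  atom 4: C, bond orders sum to 3 (valence 4) → 1 H
  atom 5: C, bond orders sum to 2 (valence 4) → 2 H
  atom 6: C, bond orders sum to 1 (valence 4) → 3 H
  atom 7: C, bond orders sum to 3 (valence 4) → 1 H
  atom 8: Cl (halogen, monovalent) → 0 H
  atom 9: C, bond orders sum to 4 (valence 4) → 0 H
  atom 10: C, bond orders sum to 4 (valence 4) → 0 H
  atom 11: C, bond orders sum to 2 (valence 4) → 2 H
  atom 12: S, bond orders sum to 1 (valence 2) → 1 H
Totals → C:9, H:13, Cl:1, O:1, S:1.

C9H13ClOS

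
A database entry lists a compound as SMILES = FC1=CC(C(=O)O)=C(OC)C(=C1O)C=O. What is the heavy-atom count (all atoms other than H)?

Every atom symbol written in the SMILES (organic subset) is one heavy atom; implicit H are not written.
Heavy atoms by element → C:9, F:1, O:5.
Total: 15.

15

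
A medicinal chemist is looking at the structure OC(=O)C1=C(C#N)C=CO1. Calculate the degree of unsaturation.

6

Degree of unsaturation = (number of rings) + (number of π bonds).
Ring closures in the SMILES: 1.
π bonds: 3 double bonds (each 1 DoU), 1 triple bond (each 2 DoU) → 5 DoU from unsaturation.
Total DoU = 1 + 5 = 6.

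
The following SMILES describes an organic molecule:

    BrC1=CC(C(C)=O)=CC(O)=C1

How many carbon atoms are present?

8

Count every carbon token in the SMILES (each C, including those in ring-closure positions and inside branches).
Carbon count: 8.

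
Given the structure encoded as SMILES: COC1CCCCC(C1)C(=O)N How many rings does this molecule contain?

In SMILES, each pair of matching ring-closure digits denotes one ring-closing bond; the number of such bonds equals the number of independent rings.
Ring-closure bonds here: 1.

1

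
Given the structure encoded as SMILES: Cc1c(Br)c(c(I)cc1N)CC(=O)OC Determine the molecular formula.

C10H11BrINO2

Walk through each heavy atom and fill implicit hydrogens from standard valence (C 4, N 3, O 2, S 2, halogen 1); for lowercase aromatic atoms, an aromatic c carries 1 H when it has two neighbours and 0 H with three, and aromatic n carries 0 H:
  atom 1: C, bond orders sum to 1 (valence 4) → 3 H
  atom 2: aromatic c, 3 neighbours → 0 H
  atom 3: aromatic c, 3 neighbours → 0 H
  atom 4: Br (halogen, monovalent) → 0 H
  atom 5: aromatic c, 3 neighbours → 0 H
  atom 6: aromatic c, 3 neighbours → 0 H
  atom 7: I (halogen, monovalent) → 0 H
  atom 8: aromatic c, 2 neighbours → 1 H
  atom 9: aromatic c, 3 neighbours → 0 H
  atom 10: N, bond orders sum to 1 (valence 3) → 2 H
  atom 11: C, bond orders sum to 2 (valence 4) → 2 H
  atom 12: C, bond orders sum to 4 (valence 4) → 0 H
  atom 13: O, bond orders sum to 2 (valence 2) → 0 H
  atom 14: O, bond orders sum to 2 (valence 2) → 0 H
  atom 15: C, bond orders sum to 1 (valence 4) → 3 H
Totals → C:10, H:11, Br:1, I:1, N:1, O:2.
In Hill order: C10H11BrINO2.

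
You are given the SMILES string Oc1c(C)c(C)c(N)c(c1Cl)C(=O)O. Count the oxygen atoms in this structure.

3

Scan the SMILES for O atoms (remember two-letter symbols like Cl and Br are single atoms).
Oxygen count: 3.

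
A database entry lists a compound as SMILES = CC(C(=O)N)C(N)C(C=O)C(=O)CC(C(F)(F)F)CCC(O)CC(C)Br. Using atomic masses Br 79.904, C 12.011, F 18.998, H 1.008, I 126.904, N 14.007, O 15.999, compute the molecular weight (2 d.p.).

447.29 g/mol

First, the molecular formula is C16H26BrF3N2O4 (counting implicit H from valence).
  Br: 1 × 79.904 = 79.904
  C: 16 × 12.011 = 192.176
  F: 3 × 18.998 = 56.994
  H: 26 × 1.008 = 26.208
  N: 2 × 14.007 = 28.014
  O: 4 × 15.999 = 63.996
Sum: 1×79.904 + 16×12.011 + 3×18.998 + 26×1.008 + 2×14.007 + 4×15.999 = 447.292 → 447.29 g/mol.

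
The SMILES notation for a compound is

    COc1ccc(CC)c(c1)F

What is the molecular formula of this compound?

Walk through each heavy atom and fill implicit hydrogens from standard valence (C 4, N 3, O 2, S 2, halogen 1); for lowercase aromatic atoms, an aromatic c carries 1 H when it has two neighbours and 0 H with three, and aromatic n carries 0 H:
  atom 1: C, bond orders sum to 1 (valence 4) → 3 H
  atom 2: O, bond orders sum to 2 (valence 2) → 0 H
  atom 3: aromatic c, 3 neighbours → 0 H
  atom 4: aromatic c, 2 neighbours → 1 H
  atom 5: aromatic c, 2 neighbours → 1 H
  atom 6: aromatic c, 3 neighbours → 0 H
  atom 7: C, bond orders sum to 2 (valence 4) → 2 H
  atom 8: C, bond orders sum to 1 (valence 4) → 3 H
  atom 9: aromatic c, 3 neighbours → 0 H
  atom 10: aromatic c, 2 neighbours → 1 H
  atom 11: F (halogen, monovalent) → 0 H
Totals → C:9, H:11, F:1, O:1.

C9H11FO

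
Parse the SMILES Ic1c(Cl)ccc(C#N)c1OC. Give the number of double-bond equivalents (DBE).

Molecular formula: C8H5ClINO.
DoU = (2C + 2 + N − H − X) / 2, where X is the halogen count and O/S are ignored.
    = (2·8 + 2 + 1 − 5 − 2) / 2 = 12 / 2 = 6.

6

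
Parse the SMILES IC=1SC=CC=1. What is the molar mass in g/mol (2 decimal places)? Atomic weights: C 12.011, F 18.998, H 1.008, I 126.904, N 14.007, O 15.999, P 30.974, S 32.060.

First, the molecular formula is C4H3IS (counting implicit H from valence).
  C: 4 × 12.011 = 48.044
  H: 3 × 1.008 = 3.024
  I: 1 × 126.904 = 126.904
  S: 1 × 32.060 = 32.060
Sum: 4×12.011 + 3×1.008 + 1×126.904 + 1×32.060 = 210.032 → 210.03 g/mol.

210.03 g/mol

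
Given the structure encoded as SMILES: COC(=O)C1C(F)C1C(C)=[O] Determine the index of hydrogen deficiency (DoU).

3

Molecular formula: C7H9FO3.
DoU = (2C + 2 + N − H − X) / 2, where X is the halogen count and O/S are ignored.
    = (2·7 + 2 + 0 − 9 − 1) / 2 = 6 / 2 = 3.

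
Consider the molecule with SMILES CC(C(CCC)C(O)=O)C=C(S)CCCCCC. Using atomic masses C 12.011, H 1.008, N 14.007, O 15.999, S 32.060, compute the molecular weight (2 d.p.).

272.45 g/mol

First, the molecular formula is C15H28O2S (counting implicit H from valence).
  C: 15 × 12.011 = 180.165
  H: 28 × 1.008 = 28.224
  O: 2 × 15.999 = 31.998
  S: 1 × 32.060 = 32.060
Sum: 15×12.011 + 28×1.008 + 2×15.999 + 1×32.060 = 272.447 → 272.45 g/mol.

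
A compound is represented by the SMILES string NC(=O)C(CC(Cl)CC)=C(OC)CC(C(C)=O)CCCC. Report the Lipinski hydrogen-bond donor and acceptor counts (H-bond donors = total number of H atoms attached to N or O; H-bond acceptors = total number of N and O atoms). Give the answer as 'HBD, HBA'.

2, 4

Donors: find every N or O and count the H atoms it carries.
  atom 1 (N): bond orders sum to 1 → 2 H
  atom 3 (O): bond orders sum to 2 → 0 H
  atom 11 (O): bond orders sum to 2 → 0 H
  atom 17 (O): bond orders sum to 2 → 0 H
Lipinski HBD = 2.
Acceptors: N atoms = 1, O atoms = 3 → HBA = 4.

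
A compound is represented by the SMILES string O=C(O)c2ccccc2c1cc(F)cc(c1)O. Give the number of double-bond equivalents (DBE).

9

Molecular formula: C13H9FO3.
DoU = (2C + 2 + N − H − X) / 2, where X is the halogen count and O/S are ignored.
    = (2·13 + 2 + 0 − 9 − 1) / 2 = 18 / 2 = 9.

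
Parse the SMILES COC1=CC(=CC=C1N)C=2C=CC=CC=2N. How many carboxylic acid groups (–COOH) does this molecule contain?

Scan the SMILES for the carboxylic acid motif — none present.
Groups that are present: 1 ether, 2 primary amine.

0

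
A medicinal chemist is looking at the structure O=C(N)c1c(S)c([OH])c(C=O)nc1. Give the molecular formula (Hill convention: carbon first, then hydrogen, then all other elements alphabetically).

C7H6N2O3S

Walk through each heavy atom and fill implicit hydrogens from standard valence (C 4, N 3, O 2, S 2, halogen 1); for lowercase aromatic atoms, an aromatic c carries 1 H when it has two neighbours and 0 H with three, and aromatic n carries 0 H:
  atom 1: O, bond orders sum to 2 (valence 2) → 0 H
  atom 2: C, bond orders sum to 4 (valence 4) → 0 H
  atom 3: N, bond orders sum to 1 (valence 3) → 2 H
  atom 4: aromatic c, 3 neighbours → 0 H
  atom 5: aromatic c, 3 neighbours → 0 H
  atom 6: S, bond orders sum to 1 (valence 2) → 1 H
  atom 7: aromatic c, 3 neighbours → 0 H
  atom 8: O with explicit H count 1
  atom 9: aromatic c, 3 neighbours → 0 H
  atom 10: C, bond orders sum to 3 (valence 4) → 1 H
  atom 11: O, bond orders sum to 2 (valence 2) → 0 H
  atom 12: aromatic n, 2 neighbours → 0 H
  atom 13: aromatic c, 2 neighbours → 1 H
Totals → C:7, H:6, N:2, O:3, S:1.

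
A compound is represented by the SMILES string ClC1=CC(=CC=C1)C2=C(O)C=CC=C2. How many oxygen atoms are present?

Scan the SMILES for O atoms (remember two-letter symbols like Cl and Br are single atoms).
Oxygen count: 1.

1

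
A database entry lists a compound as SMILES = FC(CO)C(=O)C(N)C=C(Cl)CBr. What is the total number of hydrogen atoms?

10

Walk through each heavy atom and fill implicit hydrogens from standard valence (C 4, N 3, O 2, S 2, halogen 1):
  atom 1: F (halogen, monovalent) → 0 H
  atom 2: C, bond orders sum to 3 (valence 4) → 1 H
  atom 3: C, bond orders sum to 2 (valence 4) → 2 H
  atom 4: O, bond orders sum to 1 (valence 2) → 1 H
  atom 5: C, bond orders sum to 4 (valence 4) → 0 H
  atom 6: O, bond orders sum to 2 (valence 2) → 0 H
  atom 7: C, bond orders sum to 3 (valence 4) → 1 H
  atom 8: N, bond orders sum to 1 (valence 3) → 2 H
  atom 9: C, bond orders sum to 3 (valence 4) → 1 H
  atom 10: C, bond orders sum to 4 (valence 4) → 0 H
  atom 11: Cl (halogen, monovalent) → 0 H
  atom 12: C, bond orders sum to 2 (valence 4) → 2 H
  atom 13: Br (halogen, monovalent) → 0 H
Total hydrogens: 10.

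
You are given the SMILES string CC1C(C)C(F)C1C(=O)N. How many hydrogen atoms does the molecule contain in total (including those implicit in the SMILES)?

Walk through each heavy atom and fill implicit hydrogens from standard valence (C 4, N 3, O 2, S 2, halogen 1):
  atom 1: C, bond orders sum to 1 (valence 4) → 3 H
  atom 2: C, bond orders sum to 3 (valence 4) → 1 H
  atom 3: C, bond orders sum to 3 (valence 4) → 1 H
  atom 4: C, bond orders sum to 1 (valence 4) → 3 H
  atom 5: C, bond orders sum to 3 (valence 4) → 1 H
  atom 6: F (halogen, monovalent) → 0 H
  atom 7: C, bond orders sum to 3 (valence 4) → 1 H
  atom 8: C, bond orders sum to 4 (valence 4) → 0 H
  atom 9: O, bond orders sum to 2 (valence 2) → 0 H
  atom 10: N, bond orders sum to 1 (valence 3) → 2 H
Total hydrogens: 12.

12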